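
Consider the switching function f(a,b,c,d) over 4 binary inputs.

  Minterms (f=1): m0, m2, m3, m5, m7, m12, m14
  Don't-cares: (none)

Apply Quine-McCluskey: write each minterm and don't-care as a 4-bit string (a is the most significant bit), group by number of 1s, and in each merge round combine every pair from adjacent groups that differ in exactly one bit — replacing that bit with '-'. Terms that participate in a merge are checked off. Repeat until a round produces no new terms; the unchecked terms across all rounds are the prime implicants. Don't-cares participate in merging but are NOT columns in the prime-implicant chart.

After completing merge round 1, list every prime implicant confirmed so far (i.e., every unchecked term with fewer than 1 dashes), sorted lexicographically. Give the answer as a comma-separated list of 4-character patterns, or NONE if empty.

NONE

Round 0: 0000✓ 0010✓ 0011✓ 0101✓ 0111✓ 1100✓ 1110✓
Round 1: 0-11 00-0 001- 01-1 11-0
PIs = {0-11, 00-0, 001-, 01-1, 11-0}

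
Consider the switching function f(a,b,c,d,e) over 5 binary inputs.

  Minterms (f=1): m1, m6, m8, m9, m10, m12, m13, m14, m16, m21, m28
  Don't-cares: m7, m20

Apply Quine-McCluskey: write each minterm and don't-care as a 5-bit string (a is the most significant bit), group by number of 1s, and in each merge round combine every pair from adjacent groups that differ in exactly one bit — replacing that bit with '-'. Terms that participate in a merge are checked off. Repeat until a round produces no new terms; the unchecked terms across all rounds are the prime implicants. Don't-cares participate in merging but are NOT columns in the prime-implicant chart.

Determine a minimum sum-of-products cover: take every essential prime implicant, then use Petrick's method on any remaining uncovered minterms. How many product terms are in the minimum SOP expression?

7

size-2^0 implicants → 00001(✓)  00110(✓)  00111(✓)  01000(✓)  01001(✓)  01010(✓)  01100(✓)  01101(✓)  01110(✓)  10000(✓)  10100(✓)  10101(✓)  11100(✓)
size-2^1 implicants → -1100  0-001  0-110  0011-  01-00(✓)  01-01(✓)  01-10(✓)  010-0(✓)  0100-(✓)  011-0(✓)  0110-(✓)  1-100  10-00  1010-
size-2^2 implicants → 01--0  01-0-
Unchecked terms (primes): -1100, 0-001, 0-110, 0011-, 01--0, 01-0-, 1-100, 10-00, 1010-
Minterm coverage:
  m1 ⊆ 0-001 [E]
  m6 ⊆ 0-110,0011-
  m8 ⊆ 01--0,01-0-
  m9 ⊆ 0-001,01-0-
  m10 ⊆ 01--0 [E]
  m12 ⊆ -1100,01--0,01-0-
  m13 ⊆ 01-0- [E]
  m14 ⊆ 0-110,01--0
  m16 ⊆ 10-00 [E]
  m21 ⊆ 1010- [E]
  m28 ⊆ -1100,1-100
E = {0-001, 01--0, 01-0-, 10-00, 1010-}
Petrick residual → -1100, 0-110
Cover = bcd'e' + a'c'd'e + a'cde' + a'be' + a'bd' + ab'd'e' + ab'cd'  |cover|=7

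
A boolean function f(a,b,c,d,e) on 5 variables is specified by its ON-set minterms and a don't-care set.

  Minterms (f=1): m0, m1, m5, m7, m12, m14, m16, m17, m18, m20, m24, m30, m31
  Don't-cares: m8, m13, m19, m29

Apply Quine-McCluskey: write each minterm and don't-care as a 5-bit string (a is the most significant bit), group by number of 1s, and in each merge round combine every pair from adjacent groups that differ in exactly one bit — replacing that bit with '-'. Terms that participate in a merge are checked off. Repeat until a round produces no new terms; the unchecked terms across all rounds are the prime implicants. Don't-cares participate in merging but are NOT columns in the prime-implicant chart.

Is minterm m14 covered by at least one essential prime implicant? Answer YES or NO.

Round 0: 00000✓ 00001✓ 00101✓ 00111✓ 01000✓ 01100✓ 01101✓ 01110✓ 10000✓ 10001✓ 10010✓ 10011✓ 10100✓ 11000✓ 11101✓ 11110✓ 11111✓
Round 1: -0000✓ -0001✓ -1000✓ -1101 -1110 0-000✓ 0-101 00-01 0000-✓ 001-1 01-00 011-0 0110- 1-000✓ 10-00 100-0✓ 100-1✓ 1000-✓ 1001-✓ 111-1 1111-
Round 2: --000 -000- 100--
PIs = {--000, -000-, -1101, -1110, 0-101, 00-01, 001-1, 01-00, 011-0, 0110-, 10-00, 100--, 111-1, 1111-}
Coverage chart:
  m0: --000,-000-
  m1: -000-,00-01
  m5: 0-101,00-01,001-1
  m7: 001-1 ←essential
  m12: 01-00,011-0,0110-
  m14: -1110,011-0
  m16: --000,-000-,10-00,100--
  m17: -000-,100--
  m18: 100-- ←essential
  m20: 10-00 ←essential
  m24: --000 ←essential
  m30: -1110,1111-
  m31: 111-1,1111-
Essential: --000, 001-1, 10-00, 100--

NO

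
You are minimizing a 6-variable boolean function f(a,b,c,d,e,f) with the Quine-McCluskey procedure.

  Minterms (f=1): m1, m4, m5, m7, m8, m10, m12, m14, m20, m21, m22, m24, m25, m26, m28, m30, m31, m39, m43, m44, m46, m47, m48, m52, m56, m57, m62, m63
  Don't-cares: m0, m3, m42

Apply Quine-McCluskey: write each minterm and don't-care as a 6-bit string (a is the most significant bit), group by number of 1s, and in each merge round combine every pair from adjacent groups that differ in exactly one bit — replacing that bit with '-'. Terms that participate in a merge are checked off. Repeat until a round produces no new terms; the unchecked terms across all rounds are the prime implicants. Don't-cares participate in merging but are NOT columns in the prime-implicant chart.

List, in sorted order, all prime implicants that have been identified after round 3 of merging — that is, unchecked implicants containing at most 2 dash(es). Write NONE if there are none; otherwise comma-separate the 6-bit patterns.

--1110, -00111, -01-10, -011-0, -10100, -1100-, -1111-, 0--100, 0-010-, 00--00, 000--1, 000-0-, 01-1-0, 1-111-, 10-111, 101-1-, 11-000, 110-00

size-2^0 implicants → 000000(✓)  000001(✓)  000011(✓)  000100(✓)  000101(✓)  000111(✓)  001000(✓)  001010(✓)  001100(✓)  001110(✓)  010100(✓)  010101(✓)  010110(✓)  011000(✓)  011001(✓)  011010(✓)  011100(✓)  011110(✓)  011111(✓)  100111(✓)  101010(✓)  101011(✓)  101100(✓)  101110(✓)  101111(✓)  110000(✓)  110100(✓)  111000(✓)  111001(✓)  111110(✓)  111111(✓)
size-2^1 implicants → -00111  -01010(✓)  -01100(✓)  -01110(✓)  -10100  -11000(✓)  -11001(✓)  -11110(✓)  -11111(✓)  0-0100(✓)  0-0101(✓)  0-1000(✓)  0-1010(✓)  0-1100(✓)  0-1110(✓)  00-000(✓)  00-100(✓)  000-00(✓)  000-01(✓)  000-11(✓)  0000-1(✓)  00000-(✓)  0001-1(✓)  00010-(✓)  001-00(✓)  001-10(✓)  0010-0(✓)  0011-0(✓)  01-100(✓)  01-110(✓)  0101-0(✓)  01010-(✓)  011-00(✓)  011-10(✓)  0110-0(✓)  01100-(✓)  0111-0(✓)  01111-(✓)  1-1110(✓)  1-1111(✓)  10-111  101-10(✓)  101-11(✓)  10101-(✓)  1011-0(✓)  10111-(✓)  11-000  110-00  11100-(✓)  11111-(✓)
size-2^2 implicants → --1110  -01-10  -011-0  -1100-  -1111-  0--100  0-010-  0-1-00(✓)  0-1-10(✓)  0-10-0(✓)  0-11-0(✓)  00--00  000--1  000-0-  001--0(✓)  01-1-0  011--0(✓)  1-111-  101-1-
size-2^3 implicants → 0-1--0
Unchecked terms (primes): --1110, -00111, -01-10, -011-0, -10100, -1100-, -1111-, 0--100, 0-010-, 0-1--0, 00--00, 000--1, 000-0-, 01-1-0, 1-111-, 10-111, 101-1-, 11-000, 110-00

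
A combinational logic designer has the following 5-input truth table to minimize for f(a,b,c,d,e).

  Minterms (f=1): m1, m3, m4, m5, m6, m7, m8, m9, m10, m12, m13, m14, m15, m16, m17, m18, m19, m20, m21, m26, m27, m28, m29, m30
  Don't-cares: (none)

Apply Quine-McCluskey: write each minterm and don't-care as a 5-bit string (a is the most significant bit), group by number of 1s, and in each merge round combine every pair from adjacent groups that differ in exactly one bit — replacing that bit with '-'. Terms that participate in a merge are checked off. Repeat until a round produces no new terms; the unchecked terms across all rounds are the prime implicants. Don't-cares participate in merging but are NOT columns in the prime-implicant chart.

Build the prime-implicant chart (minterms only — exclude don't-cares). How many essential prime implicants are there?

3

[col 0] 00001*, 00011*, 00100*, 00101*, 00110*, 00111*, 01000*, 01001*, 01010*, 01100*, 01101*, 01110*, 01111*, 10000*, 10001*, 10010*, 10011*, 10100*, 10101*, 11010*, 11011*, 11100*, 11101*, 11110*
[col 1] -0001*, -0011*, -0100*, -0101*, -1010*, -1100*, -1101*, -1110*, 0-001*, 0-100*, 0-101*, 0-110*, 0-111*, 00-01*, 00-11*, 000-1*, 001-0*, 001-1*, 0010-*, 0011-*, 01-00*, 01-01*, 01-10*, 010-0*, 0100-*, 011-0*, 011-1*, 0110-*, 0111-*, 1-010*, 1-011*, 1-100*, 1-101*, 10-00*, 10-01*, 100-0*, 100-1*, 1000-*, 1001-*, 1010-*, 11-10*, 1101-*, 111-0*, 1110-*
[col 2] --100*, --101*, -0-01, -00-1, -010-*, -1-10, -11-0, -110-*, 0--01, 0-1-0*, 0-1-1*, 0-10-*, 0-11-*, 00--1, 001--*, 01--0, 01-0-, 011--*, 1-01-, 1-10-*, 10-0-, 100--
[col 3] --10-, 0-1--
Prime implicants: --10-, -0-01, -00-1, -1-10, -11-0, 0--01, 0-1--, 00--1, 01--0, 01-0-, 1-01-, 10-0-, 100--
PI chart (minterm → PIs covering it):
  1 | -0-01,-00-1,0--01,00--1
  3 | -00-1,00--1
  4 | --10-,0-1--
  5 | --10-,-0-01,0--01,0-1--,00--1
  6 | 0-1--  (sole → essential)
  7 | 0-1--,00--1
  8 | 01--0,01-0-
  9 | 0--01,01-0-
  10 | -1-10,01--0
  12 | --10-,-11-0,0-1--,01--0,01-0-
  13 | --10-,0--01,0-1--,01-0-
  14 | -1-10,-11-0,0-1--,01--0
  15 | 0-1--  (sole → essential)
  16 | 10-0-,100--
  17 | -0-01,-00-1,10-0-,100--
  18 | 1-01-,100--
  19 | -00-1,1-01-,100--
  20 | --10-,10-0-
  21 | --10-,-0-01,10-0-
  26 | -1-10,1-01-
  27 | 1-01-  (sole → essential)
  28 | --10-,-11-0
  29 | --10-  (sole → essential)
  30 | -1-10,-11-0
Essential prime implicants: --10-, 0-1--, 1-01-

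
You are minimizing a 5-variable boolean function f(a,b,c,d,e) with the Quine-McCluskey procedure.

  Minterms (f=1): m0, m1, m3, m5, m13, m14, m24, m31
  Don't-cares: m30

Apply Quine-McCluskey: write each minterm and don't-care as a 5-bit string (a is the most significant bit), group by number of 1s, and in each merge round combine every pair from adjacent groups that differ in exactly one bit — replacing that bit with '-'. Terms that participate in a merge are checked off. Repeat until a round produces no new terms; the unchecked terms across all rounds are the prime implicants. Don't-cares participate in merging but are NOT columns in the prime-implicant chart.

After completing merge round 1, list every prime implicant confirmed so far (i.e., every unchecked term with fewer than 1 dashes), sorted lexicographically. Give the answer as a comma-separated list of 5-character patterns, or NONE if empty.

Round 0: 00000✓ 00001✓ 00011✓ 00101✓ 01101✓ 01110✓ 11000 11110✓ 11111✓
Round 1: -1110 0-101 00-01 000-1 0000- 1111-
PIs = {-1110, 0-101, 00-01, 000-1, 0000-, 11000, 1111-}

11000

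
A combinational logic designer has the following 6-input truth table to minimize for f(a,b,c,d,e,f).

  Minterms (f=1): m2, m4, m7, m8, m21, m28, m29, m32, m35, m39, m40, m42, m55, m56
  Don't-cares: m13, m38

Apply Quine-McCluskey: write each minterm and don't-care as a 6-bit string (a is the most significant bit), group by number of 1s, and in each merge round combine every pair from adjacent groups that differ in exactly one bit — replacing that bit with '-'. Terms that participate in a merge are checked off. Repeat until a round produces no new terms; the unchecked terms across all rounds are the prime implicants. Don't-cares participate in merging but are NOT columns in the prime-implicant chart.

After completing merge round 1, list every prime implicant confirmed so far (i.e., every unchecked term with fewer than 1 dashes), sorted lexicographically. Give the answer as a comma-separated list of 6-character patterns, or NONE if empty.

Round 0: 000010 000100 000111✓ 001000✓ 001101✓ 010101✓ 011100✓ 011101✓ 100000✓ 100011✓ 100110✓ 100111✓ 101000✓ 101010✓ 110111✓ 111000✓
Round 1: -00111 -01000 0-1101 01-101 01110- 1-0111 1-1000 10-000 100-11 10011- 1010-0
PIs = {-00111, -01000, 0-1101, 000010, 000100, 01-101, 01110-, 1-0111, 1-1000, 10-000, 100-11, 10011-, 1010-0}

000010, 000100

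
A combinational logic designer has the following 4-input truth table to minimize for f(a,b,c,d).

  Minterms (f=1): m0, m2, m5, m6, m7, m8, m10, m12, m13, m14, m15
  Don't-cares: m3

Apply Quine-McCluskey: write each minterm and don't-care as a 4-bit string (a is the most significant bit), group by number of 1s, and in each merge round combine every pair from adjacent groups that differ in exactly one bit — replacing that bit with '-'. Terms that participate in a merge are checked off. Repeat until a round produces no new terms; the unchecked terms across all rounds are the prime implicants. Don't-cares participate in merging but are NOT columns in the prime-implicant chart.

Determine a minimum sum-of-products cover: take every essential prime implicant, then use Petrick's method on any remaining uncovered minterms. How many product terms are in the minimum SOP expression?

[col 0] 0000*, 0010*, 0011*, 0101*, 0110*, 0111*, 1000*, 1010*, 1100*, 1101*, 1110*, 1111*
[col 1] -000*, -010*, -101*, -110*, -111*, 0-10*, 0-11*, 00-0*, 001-*, 01-1*, 011-*, 1-00*, 1-10*, 10-0*, 11-0*, 11-1*, 110-*, 111-*
[col 2] --10, -0-0, -1-1, -11-, 0-1-, 1--0, 11--
Prime implicants: --10, -0-0, -1-1, -11-, 0-1-, 1--0, 11--
PI chart (minterm → PIs covering it):
  0 | -0-0  (sole → essential)
  2 | --10,-0-0,0-1-
  5 | -1-1  (sole → essential)
  6 | --10,-11-,0-1-
  7 | -1-1,-11-,0-1-
  8 | -0-0,1--0
  10 | --10,-0-0,1--0
  12 | 1--0,11--
  13 | -1-1,11--
  14 | --10,-11-,1--0,11--
  15 | -1-1,-11-,11--
Essential prime implicants: -0-0, -1-1
Petrick residual → --10, 1--0
Minimum SOP uses 4 PIs: cd' + b'd' + bd + ad'

4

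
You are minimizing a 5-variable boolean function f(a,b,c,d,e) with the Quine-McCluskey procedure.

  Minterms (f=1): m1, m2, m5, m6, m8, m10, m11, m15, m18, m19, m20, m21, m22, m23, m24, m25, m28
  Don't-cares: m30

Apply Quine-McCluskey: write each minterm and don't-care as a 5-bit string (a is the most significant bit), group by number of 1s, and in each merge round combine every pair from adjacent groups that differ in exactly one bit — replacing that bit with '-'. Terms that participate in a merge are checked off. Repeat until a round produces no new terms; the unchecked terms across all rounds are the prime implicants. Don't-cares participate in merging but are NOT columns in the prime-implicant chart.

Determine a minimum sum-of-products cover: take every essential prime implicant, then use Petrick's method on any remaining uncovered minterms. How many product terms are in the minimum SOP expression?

8

size-2^0 implicants → 00001(✓)  00010(✓)  00101(✓)  00110(✓)  01000(✓)  01010(✓)  01011(✓)  01111(✓)  10010(✓)  10011(✓)  10100(✓)  10101(✓)  10110(✓)  10111(✓)  11000(✓)  11001(✓)  11100(✓)  11110(✓)
size-2^1 implicants → -0010(✓)  -0101  -0110(✓)  -1000  0-010  00-01  00-10(✓)  01-11  010-0  0101-  1-100(✓)  1-110(✓)  10-10(✓)  10-11(✓)  1001-(✓)  101-0(✓)  101-1(✓)  1010-(✓)  1011-(✓)  11-00  1100-  111-0(✓)
size-2^2 implicants → -0-10  1-1-0  10-1-  101--
Unchecked terms (primes): -0-10, -0101, -1000, 0-010, 00-01, 01-11, 010-0, 0101-, 1-1-0, 10-1-, 101--, 11-00, 1100-
Minterm coverage:
  m1 ⊆ 00-01 [E]
  m2 ⊆ -0-10,0-010
  m5 ⊆ -0101,00-01
  m6 ⊆ -0-10 [E]
  m8 ⊆ -1000,010-0
  m10 ⊆ 0-010,010-0,0101-
  m11 ⊆ 01-11,0101-
  m15 ⊆ 01-11 [E]
  m18 ⊆ -0-10,10-1-
  m19 ⊆ 10-1- [E]
  m20 ⊆ 1-1-0,101--
  m21 ⊆ -0101,101--
  m22 ⊆ -0-10,1-1-0,10-1-,101--
  m23 ⊆ 10-1-,101--
  m24 ⊆ -1000,11-00,1100-
  m25 ⊆ 1100- [E]
  m28 ⊆ 1-1-0,11-00
E = {-0-10, 00-01, 01-11, 10-1-, 1100-}
Petrick residual → -0101, 010-0, 1-1-0
Cover = b'de' + b'cd'e + a'b'd'e + a'bde + a'bc'e' + ace' + ab'd + abc'd'  |cover|=8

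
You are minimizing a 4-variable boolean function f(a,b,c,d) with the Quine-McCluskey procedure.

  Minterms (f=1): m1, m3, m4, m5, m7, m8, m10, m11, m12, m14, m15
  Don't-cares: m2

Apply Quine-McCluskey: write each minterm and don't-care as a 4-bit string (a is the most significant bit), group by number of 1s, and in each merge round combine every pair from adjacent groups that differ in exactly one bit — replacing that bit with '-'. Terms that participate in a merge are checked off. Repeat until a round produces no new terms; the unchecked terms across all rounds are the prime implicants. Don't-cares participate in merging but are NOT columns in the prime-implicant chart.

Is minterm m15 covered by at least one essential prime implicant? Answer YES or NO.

NO

[col 0] 0001*, 0010*, 0011*, 0100*, 0101*, 0111*, 1000*, 1010*, 1011*, 1100*, 1110*, 1111*
[col 1] -010*, -011*, -100, -111*, 0-01*, 0-11*, 00-1*, 001-*, 01-1*, 010-, 1-00*, 1-10*, 1-11*, 10-0*, 101-*, 11-0*, 111-*
[col 2] --11, -01-, 0--1, 1--0, 1-1-
Prime implicants: --11, -01-, -100, 0--1, 010-, 1--0, 1-1-
PI chart (minterm → PIs covering it):
  1 | 0--1  (sole → essential)
  3 | --11,-01-,0--1
  4 | -100,010-
  5 | 0--1,010-
  7 | --11,0--1
  8 | 1--0  (sole → essential)
  10 | -01-,1--0,1-1-
  11 | --11,-01-,1-1-
  12 | -100,1--0
  14 | 1--0,1-1-
  15 | --11,1-1-
Essential prime implicants: 0--1, 1--0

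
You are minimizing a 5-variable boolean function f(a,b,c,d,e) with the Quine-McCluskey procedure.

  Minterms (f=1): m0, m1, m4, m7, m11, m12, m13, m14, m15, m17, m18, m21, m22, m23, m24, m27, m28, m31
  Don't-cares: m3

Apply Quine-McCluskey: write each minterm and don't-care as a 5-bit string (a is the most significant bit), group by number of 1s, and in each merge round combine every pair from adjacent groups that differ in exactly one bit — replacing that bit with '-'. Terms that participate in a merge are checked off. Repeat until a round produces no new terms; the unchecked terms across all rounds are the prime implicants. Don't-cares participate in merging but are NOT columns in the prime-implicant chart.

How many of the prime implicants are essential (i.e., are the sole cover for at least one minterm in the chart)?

4

Round 0: 00000✓ 00001✓ 00011✓ 00100✓ 00111✓ 01011✓ 01100✓ 01101✓ 01110✓ 01111✓ 10001✓ 10010✓ 10101✓ 10110✓ 10111✓ 11000✓ 11011✓ 11100✓ 11111✓
Round 1: -0001 -0111✓ -1011✓ -1100 -1111✓ 0-011✓ 0-100 0-111✓ 00-00 00-11✓ 000-1 0000- 01-11✓ 011-0✓ 011-1✓ 0110-✓ 0111-✓ 1-111✓ 10-01 10-10 101-1 1011- 11-00 11-11✓
Round 2: --111 -1-11 0--11 011--
PIs = {--111, -0001, -1-11, -1100, 0--11, 0-100, 00-00, 000-1, 0000-, 011--, 10-01, 10-10, 101-1, 1011-, 11-00}
Coverage chart:
  m0: 00-00,0000-
  m1: -0001,000-1,0000-
  m4: 0-100,00-00
  m7: --111,0--11
  m11: -1-11,0--11
  m12: -1100,0-100,011--
  m13: 011-- ←essential
  m14: 011-- ←essential
  m15: --111,-1-11,0--11,011--
  m17: -0001,10-01
  m18: 10-10 ←essential
  m21: 10-01,101-1
  m22: 10-10,1011-
  m23: --111,101-1,1011-
  m24: 11-00 ←essential
  m27: -1-11 ←essential
  m28: -1100,11-00
  m31: --111,-1-11
Essential: -1-11, 011--, 10-10, 11-00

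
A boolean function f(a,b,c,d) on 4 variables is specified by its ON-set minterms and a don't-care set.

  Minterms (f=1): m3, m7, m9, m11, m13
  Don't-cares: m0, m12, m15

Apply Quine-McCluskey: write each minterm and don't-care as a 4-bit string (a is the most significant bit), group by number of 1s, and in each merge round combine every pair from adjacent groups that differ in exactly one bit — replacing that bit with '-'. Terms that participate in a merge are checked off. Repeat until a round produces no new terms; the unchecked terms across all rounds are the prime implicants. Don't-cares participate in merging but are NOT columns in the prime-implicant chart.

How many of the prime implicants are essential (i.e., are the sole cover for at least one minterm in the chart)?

size-2^0 implicants → 0000  0011(✓)  0111(✓)  1001(✓)  1011(✓)  1100(✓)  1101(✓)  1111(✓)
size-2^1 implicants → -011(✓)  -111(✓)  0-11(✓)  1-01(✓)  1-11(✓)  10-1(✓)  11-1(✓)  110-
size-2^2 implicants → --11  1--1
Unchecked terms (primes): --11, 0000, 1--1, 110-
Minterm coverage:
  m3 ⊆ --11 [E]
  m7 ⊆ --11 [E]
  m9 ⊆ 1--1 [E]
  m11 ⊆ --11,1--1
  m13 ⊆ 1--1,110-
E = {--11, 1--1}

2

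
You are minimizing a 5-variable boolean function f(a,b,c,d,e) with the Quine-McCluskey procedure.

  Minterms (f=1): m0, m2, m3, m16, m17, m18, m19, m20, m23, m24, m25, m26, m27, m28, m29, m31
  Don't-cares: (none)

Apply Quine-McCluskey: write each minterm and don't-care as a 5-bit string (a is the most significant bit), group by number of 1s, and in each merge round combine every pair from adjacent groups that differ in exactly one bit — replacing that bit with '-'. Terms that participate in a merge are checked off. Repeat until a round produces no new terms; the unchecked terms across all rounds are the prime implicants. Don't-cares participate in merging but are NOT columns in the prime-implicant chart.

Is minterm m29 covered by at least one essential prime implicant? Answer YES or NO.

[col 0] 00000*, 00010*, 00011*, 10000*, 10001*, 10010*, 10011*, 10100*, 10111*, 11000*, 11001*, 11010*, 11011*, 11100*, 11101*, 11111*
[col 1] -0000*, -0010*, -0011*, 000-0*, 0001-*, 1-000*, 1-001*, 1-010*, 1-011*, 1-100*, 1-111*, 10-00*, 10-11*, 100-0*, 100-1*, 1000-*, 1001-*, 11-00*, 11-01*, 11-11*, 110-0*, 110-1*, 1100-*, 1101-*, 111-1*, 1110-*
[col 2] -00-0, -001-, 1--00, 1--11, 1-0-0*, 1-0-1*, 1-00-*, 1-01-*, 100--*, 11--1, 11-0-, 110--*
[col 3] 1-0--
Prime implicants: -00-0, -001-, 1--00, 1--11, 1-0--, 11--1, 11-0-
PI chart (minterm → PIs covering it):
  0 | -00-0  (sole → essential)
  2 | -00-0,-001-
  3 | -001-  (sole → essential)
  16 | -00-0,1--00,1-0--
  17 | 1-0--  (sole → essential)
  18 | -00-0,-001-,1-0--
  19 | -001-,1--11,1-0--
  20 | 1--00  (sole → essential)
  23 | 1--11  (sole → essential)
  24 | 1--00,1-0--,11-0-
  25 | 1-0--,11--1,11-0-
  26 | 1-0--  (sole → essential)
  27 | 1--11,1-0--,11--1
  28 | 1--00,11-0-
  29 | 11--1,11-0-
  31 | 1--11,11--1
Essential prime implicants: -00-0, -001-, 1--00, 1--11, 1-0--

NO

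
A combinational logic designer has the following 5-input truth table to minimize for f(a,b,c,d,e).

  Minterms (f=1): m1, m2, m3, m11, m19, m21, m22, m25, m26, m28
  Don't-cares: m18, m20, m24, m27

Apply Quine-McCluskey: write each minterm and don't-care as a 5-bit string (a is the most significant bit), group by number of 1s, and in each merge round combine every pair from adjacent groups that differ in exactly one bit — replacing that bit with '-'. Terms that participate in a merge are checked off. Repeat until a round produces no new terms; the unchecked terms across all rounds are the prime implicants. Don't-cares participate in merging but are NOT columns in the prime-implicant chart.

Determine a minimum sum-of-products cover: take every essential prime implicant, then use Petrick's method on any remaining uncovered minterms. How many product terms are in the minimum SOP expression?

[col 0] 00001*, 00010*, 00011*, 01011*, 10010*, 10011*, 10100*, 10101*, 10110*, 11000*, 11001*, 11010*, 11011*, 11100*
[col 1] -0010*, -0011*, -1011*, 0-011*, 000-1, 0001-*, 1-010*, 1-011*, 1-100, 10-10, 1001-*, 101-0, 1010-, 11-00, 110-0*, 110-1*, 1100-*, 1101-*
[col 2] --011, -001-, 1-01-, 110--
Prime implicants: --011, -001-, 000-1, 1-01-, 1-100, 10-10, 101-0, 1010-, 11-00, 110--
PI chart (minterm → PIs covering it):
  1 | 000-1  (sole → essential)
  2 | -001-  (sole → essential)
  3 | --011,-001-,000-1
  11 | --011  (sole → essential)
  19 | --011,-001-,1-01-
  21 | 1010-  (sole → essential)
  22 | 10-10,101-0
  25 | 110--  (sole → essential)
  26 | 1-01-,110--
  28 | 1-100,11-00
Essential prime implicants: --011, -001-, 000-1, 1010-, 110--
Petrick residual → 1-100, 10-10
Minimum SOP uses 7 PIs: c'de + b'c'd + a'b'c'e + acd'e' + ab'de' + ab'cd' + abc'

7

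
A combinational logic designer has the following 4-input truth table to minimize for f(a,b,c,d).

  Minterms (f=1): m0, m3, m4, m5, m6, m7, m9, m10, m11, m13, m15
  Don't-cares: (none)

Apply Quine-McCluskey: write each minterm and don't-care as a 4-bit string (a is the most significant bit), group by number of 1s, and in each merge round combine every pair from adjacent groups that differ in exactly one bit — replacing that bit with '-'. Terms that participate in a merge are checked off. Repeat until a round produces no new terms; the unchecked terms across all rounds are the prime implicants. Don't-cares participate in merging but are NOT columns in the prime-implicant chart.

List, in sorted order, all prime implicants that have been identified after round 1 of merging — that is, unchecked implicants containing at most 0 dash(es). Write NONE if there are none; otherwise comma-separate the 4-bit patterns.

NONE

Round 0: 0000✓ 0011✓ 0100✓ 0101✓ 0110✓ 0111✓ 1001✓ 1010✓ 1011✓ 1101✓ 1111✓
Round 1: -011✓ -101✓ -111✓ 0-00 0-11✓ 01-0✓ 01-1✓ 010-✓ 011-✓ 1-01✓ 1-11✓ 10-1✓ 101- 11-1✓
Round 2: --11 -1-1 01-- 1--1
PIs = {--11, -1-1, 0-00, 01--, 1--1, 101-}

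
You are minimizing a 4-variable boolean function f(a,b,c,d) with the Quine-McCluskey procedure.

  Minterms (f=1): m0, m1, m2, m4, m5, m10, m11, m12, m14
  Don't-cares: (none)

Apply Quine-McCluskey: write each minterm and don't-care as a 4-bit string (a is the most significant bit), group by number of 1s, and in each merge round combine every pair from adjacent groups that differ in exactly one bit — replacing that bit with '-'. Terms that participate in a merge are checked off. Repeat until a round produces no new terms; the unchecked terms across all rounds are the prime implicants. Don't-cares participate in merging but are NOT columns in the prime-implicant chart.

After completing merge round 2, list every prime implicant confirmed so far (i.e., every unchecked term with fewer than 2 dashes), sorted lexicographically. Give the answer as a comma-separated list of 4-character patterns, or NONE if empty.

Round 0: 0000✓ 0001✓ 0010✓ 0100✓ 0101✓ 1010✓ 1011✓ 1100✓ 1110✓
Round 1: -010 -100 0-00✓ 0-01✓ 00-0 000-✓ 010-✓ 1-10 101- 11-0
Round 2: 0-0-
PIs = {-010, -100, 0-0-, 00-0, 1-10, 101-, 11-0}

-010, -100, 00-0, 1-10, 101-, 11-0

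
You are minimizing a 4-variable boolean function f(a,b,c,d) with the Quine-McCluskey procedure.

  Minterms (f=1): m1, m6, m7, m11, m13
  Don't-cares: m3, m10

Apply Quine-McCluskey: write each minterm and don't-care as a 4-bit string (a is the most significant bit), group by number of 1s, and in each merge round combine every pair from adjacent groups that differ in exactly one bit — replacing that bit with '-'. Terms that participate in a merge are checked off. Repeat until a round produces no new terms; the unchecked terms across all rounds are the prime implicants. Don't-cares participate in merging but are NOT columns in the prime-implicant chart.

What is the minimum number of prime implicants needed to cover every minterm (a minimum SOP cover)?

[col 0] 0001*, 0011*, 0110*, 0111*, 1010*, 1011*, 1101
[col 1] -011, 0-11, 00-1, 011-, 101-
Prime implicants: -011, 0-11, 00-1, 011-, 101-, 1101
PI chart (minterm → PIs covering it):
  1 | 00-1  (sole → essential)
  6 | 011-  (sole → essential)
  7 | 0-11,011-
  11 | -011,101-
  13 | 1101  (sole → essential)
Essential prime implicants: 00-1, 011-, 1101
Petrick residual → -011
Minimum SOP uses 4 PIs: b'cd + a'b'd + a'bc + abc'd

4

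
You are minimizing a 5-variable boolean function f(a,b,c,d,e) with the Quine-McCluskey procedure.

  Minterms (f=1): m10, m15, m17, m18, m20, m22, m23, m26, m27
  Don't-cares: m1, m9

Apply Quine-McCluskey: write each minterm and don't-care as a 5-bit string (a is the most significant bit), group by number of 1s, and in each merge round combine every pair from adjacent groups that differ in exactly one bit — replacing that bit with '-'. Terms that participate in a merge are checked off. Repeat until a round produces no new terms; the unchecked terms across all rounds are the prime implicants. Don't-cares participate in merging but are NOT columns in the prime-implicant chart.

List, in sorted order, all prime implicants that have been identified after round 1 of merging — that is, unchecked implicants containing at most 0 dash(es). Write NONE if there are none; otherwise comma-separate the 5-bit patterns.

01111

Round 0: 00001✓ 01001✓ 01010✓ 01111 10001✓ 10010✓ 10100✓ 10110✓ 10111✓ 11010✓ 11011✓
Round 1: -0001 -1010 0-001 1-010 10-10 101-0 1011- 1101-
PIs = {-0001, -1010, 0-001, 01111, 1-010, 10-10, 101-0, 1011-, 1101-}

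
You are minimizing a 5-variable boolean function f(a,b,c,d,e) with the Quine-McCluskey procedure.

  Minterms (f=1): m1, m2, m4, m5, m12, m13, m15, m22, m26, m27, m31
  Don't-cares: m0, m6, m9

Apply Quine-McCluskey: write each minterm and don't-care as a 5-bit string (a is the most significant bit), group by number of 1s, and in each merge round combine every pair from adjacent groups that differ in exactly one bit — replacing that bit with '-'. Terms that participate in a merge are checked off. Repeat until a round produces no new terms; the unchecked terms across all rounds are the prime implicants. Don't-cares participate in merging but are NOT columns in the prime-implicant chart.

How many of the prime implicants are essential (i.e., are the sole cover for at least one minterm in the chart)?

[col 0] 00000*, 00001*, 00010*, 00100*, 00101*, 00110*, 01001*, 01100*, 01101*, 01111*, 10110*, 11010*, 11011*, 11111*
[col 1] -0110, -1111, 0-001*, 0-100*, 0-101*, 00-00*, 00-01*, 00-10*, 000-0*, 0000-*, 001-0*, 0010-*, 01-01*, 011-1, 0110-*, 11-11, 1101-
[col 2] 0--01, 0-10-, 00--0, 00-0-
Prime implicants: -0110, -1111, 0--01, 0-10-, 00--0, 00-0-, 011-1, 11-11, 1101-
PI chart (minterm → PIs covering it):
  1 | 0--01,00-0-
  2 | 00--0  (sole → essential)
  4 | 0-10-,00--0,00-0-
  5 | 0--01,0-10-,00-0-
  12 | 0-10-  (sole → essential)
  13 | 0--01,0-10-,011-1
  15 | -1111,011-1
  22 | -0110  (sole → essential)
  26 | 1101-  (sole → essential)
  27 | 11-11,1101-
  31 | -1111,11-11
Essential prime implicants: -0110, 0-10-, 00--0, 1101-

4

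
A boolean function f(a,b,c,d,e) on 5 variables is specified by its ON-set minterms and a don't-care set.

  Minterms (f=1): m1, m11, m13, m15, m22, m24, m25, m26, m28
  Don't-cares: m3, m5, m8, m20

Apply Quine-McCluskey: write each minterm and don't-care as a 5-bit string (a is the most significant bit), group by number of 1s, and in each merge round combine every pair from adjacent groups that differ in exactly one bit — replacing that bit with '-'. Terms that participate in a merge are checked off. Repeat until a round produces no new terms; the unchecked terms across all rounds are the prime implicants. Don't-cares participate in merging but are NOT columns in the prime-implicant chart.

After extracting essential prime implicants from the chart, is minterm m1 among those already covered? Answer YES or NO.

size-2^0 implicants → 00001(✓)  00011(✓)  00101(✓)  01000(✓)  01011(✓)  01101(✓)  01111(✓)  10100(✓)  10110(✓)  11000(✓)  11001(✓)  11010(✓)  11100(✓)
size-2^1 implicants → -1000  0-011  0-101  00-01  000-1  01-11  011-1  1-100  101-0  11-00  110-0  1100-
Unchecked terms (primes): -1000, 0-011, 0-101, 00-01, 000-1, 01-11, 011-1, 1-100, 101-0, 11-00, 110-0, 1100-
Minterm coverage:
  m1 ⊆ 00-01,000-1
  m11 ⊆ 0-011,01-11
  m13 ⊆ 0-101,011-1
  m15 ⊆ 01-11,011-1
  m22 ⊆ 101-0 [E]
  m24 ⊆ -1000,11-00,110-0,1100-
  m25 ⊆ 1100- [E]
  m26 ⊆ 110-0 [E]
  m28 ⊆ 1-100,11-00
E = {101-0, 110-0, 1100-}

NO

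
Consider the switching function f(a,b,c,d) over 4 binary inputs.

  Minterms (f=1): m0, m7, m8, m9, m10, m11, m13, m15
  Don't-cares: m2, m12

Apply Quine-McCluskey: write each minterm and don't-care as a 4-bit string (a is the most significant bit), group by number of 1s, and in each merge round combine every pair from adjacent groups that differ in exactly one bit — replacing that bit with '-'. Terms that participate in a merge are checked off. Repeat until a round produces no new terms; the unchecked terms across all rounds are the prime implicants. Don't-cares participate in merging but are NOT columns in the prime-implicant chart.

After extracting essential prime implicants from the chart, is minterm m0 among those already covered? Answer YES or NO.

size-2^0 implicants → 0000(✓)  0010(✓)  0111(✓)  1000(✓)  1001(✓)  1010(✓)  1011(✓)  1100(✓)  1101(✓)  1111(✓)
size-2^1 implicants → -000(✓)  -010(✓)  -111  00-0(✓)  1-00(✓)  1-01(✓)  1-11(✓)  10-0(✓)  10-1(✓)  100-(✓)  101-(✓)  11-1(✓)  110-(✓)
size-2^2 implicants → -0-0  1--1  1-0-  10--
Unchecked terms (primes): -0-0, -111, 1--1, 1-0-, 10--
Minterm coverage:
  m0 ⊆ -0-0 [E]
  m7 ⊆ -111 [E]
  m8 ⊆ -0-0,1-0-,10--
  m9 ⊆ 1--1,1-0-,10--
  m10 ⊆ -0-0,10--
  m11 ⊆ 1--1,10--
  m13 ⊆ 1--1,1-0-
  m15 ⊆ -111,1--1
E = {-0-0, -111}

YES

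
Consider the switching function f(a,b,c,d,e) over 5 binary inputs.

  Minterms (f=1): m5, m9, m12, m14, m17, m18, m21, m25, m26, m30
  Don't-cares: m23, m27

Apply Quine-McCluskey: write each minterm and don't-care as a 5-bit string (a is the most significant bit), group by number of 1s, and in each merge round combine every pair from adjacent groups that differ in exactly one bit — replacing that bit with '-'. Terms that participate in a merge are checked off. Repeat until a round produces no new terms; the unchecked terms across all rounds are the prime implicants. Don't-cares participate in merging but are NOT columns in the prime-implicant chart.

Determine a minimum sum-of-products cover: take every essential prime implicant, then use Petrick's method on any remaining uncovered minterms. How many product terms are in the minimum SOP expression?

6

size-2^0 implicants → 00101(✓)  01001(✓)  01100(✓)  01110(✓)  10001(✓)  10010(✓)  10101(✓)  10111(✓)  11001(✓)  11010(✓)  11011(✓)  11110(✓)
size-2^1 implicants → -0101  -1001  -1110  011-0  1-001  1-010  10-01  101-1  11-10  110-1  1101-
Unchecked terms (primes): -0101, -1001, -1110, 011-0, 1-001, 1-010, 10-01, 101-1, 11-10, 110-1, 1101-
Minterm coverage:
  m5 ⊆ -0101 [E]
  m9 ⊆ -1001 [E]
  m12 ⊆ 011-0 [E]
  m14 ⊆ -1110,011-0
  m17 ⊆ 1-001,10-01
  m18 ⊆ 1-010 [E]
  m21 ⊆ -0101,10-01,101-1
  m25 ⊆ -1001,1-001,110-1
  m26 ⊆ 1-010,11-10,1101-
  m30 ⊆ -1110,11-10
E = {-0101, -1001, 011-0, 1-010}
Petrick residual → -1110, 1-001
Cover = b'cd'e + bc'd'e + bcde' + a'bce' + ac'd'e + ac'de'  |cover|=6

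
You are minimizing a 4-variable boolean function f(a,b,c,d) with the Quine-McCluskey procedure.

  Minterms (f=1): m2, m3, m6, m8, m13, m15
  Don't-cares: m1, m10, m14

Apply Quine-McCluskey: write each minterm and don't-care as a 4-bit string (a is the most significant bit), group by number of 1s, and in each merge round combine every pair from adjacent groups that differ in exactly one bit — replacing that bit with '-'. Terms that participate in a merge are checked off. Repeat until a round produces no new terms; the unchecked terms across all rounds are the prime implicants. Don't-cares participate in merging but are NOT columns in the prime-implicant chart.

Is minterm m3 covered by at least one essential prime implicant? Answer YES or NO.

NO

size-2^0 implicants → 0001(✓)  0010(✓)  0011(✓)  0110(✓)  1000(✓)  1010(✓)  1101(✓)  1110(✓)  1111(✓)
size-2^1 implicants → -010(✓)  -110(✓)  0-10(✓)  00-1  001-  1-10(✓)  10-0  11-1  111-
size-2^2 implicants → --10
Unchecked terms (primes): --10, 00-1, 001-, 10-0, 11-1, 111-
Minterm coverage:
  m2 ⊆ --10,001-
  m3 ⊆ 00-1,001-
  m6 ⊆ --10 [E]
  m8 ⊆ 10-0 [E]
  m13 ⊆ 11-1 [E]
  m15 ⊆ 11-1,111-
E = {--10, 10-0, 11-1}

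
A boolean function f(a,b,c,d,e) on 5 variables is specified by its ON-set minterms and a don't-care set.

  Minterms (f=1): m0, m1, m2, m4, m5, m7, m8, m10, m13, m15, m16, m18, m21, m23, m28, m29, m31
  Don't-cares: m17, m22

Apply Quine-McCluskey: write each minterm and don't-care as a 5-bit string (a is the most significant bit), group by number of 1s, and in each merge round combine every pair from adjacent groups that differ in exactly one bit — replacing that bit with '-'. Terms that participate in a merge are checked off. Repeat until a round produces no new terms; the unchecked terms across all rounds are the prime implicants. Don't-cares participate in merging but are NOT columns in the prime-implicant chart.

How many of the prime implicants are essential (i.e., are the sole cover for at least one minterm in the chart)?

4

[col 0] 00000*, 00001*, 00010*, 00100*, 00101*, 00111*, 01000*, 01010*, 01101*, 01111*, 10000*, 10001*, 10010*, 10101*, 10110*, 10111*, 11100*, 11101*, 11111*
[col 1] -0000*, -0001*, -0010*, -0101*, -0111*, -1101*, -1111*, 0-000*, 0-010*, 0-101*, 0-111*, 00-00*, 00-01*, 000-0*, 0000-*, 001-1*, 0010-*, 010-0*, 011-1*, 1-101*, 1-111*, 10-01*, 10-10, 100-0*, 1000-*, 101-1*, 1011-, 111-1*, 1110-
[col 2] --101*, --111*, -0-01, -00-0, -000-, -01-1*, -11-1*, 0-0-0, 0-1-1*, 00-0-, 1-1-1*
[col 3] --1-1
Prime implicants: --1-1, -0-01, -00-0, -000-, 0-0-0, 00-0-, 10-10, 1011-, 1110-
PI chart (minterm → PIs covering it):
  0 | -00-0,-000-,0-0-0,00-0-
  1 | -0-01,-000-,00-0-
  2 | -00-0,0-0-0
  4 | 00-0-  (sole → essential)
  5 | --1-1,-0-01,00-0-
  7 | --1-1  (sole → essential)
  8 | 0-0-0  (sole → essential)
  10 | 0-0-0  (sole → essential)
  13 | --1-1  (sole → essential)
  15 | --1-1  (sole → essential)
  16 | -00-0,-000-
  18 | -00-0,10-10
  21 | --1-1,-0-01
  23 | --1-1,1011-
  28 | 1110-  (sole → essential)
  29 | --1-1,1110-
  31 | --1-1  (sole → essential)
Essential prime implicants: --1-1, 0-0-0, 00-0-, 1110-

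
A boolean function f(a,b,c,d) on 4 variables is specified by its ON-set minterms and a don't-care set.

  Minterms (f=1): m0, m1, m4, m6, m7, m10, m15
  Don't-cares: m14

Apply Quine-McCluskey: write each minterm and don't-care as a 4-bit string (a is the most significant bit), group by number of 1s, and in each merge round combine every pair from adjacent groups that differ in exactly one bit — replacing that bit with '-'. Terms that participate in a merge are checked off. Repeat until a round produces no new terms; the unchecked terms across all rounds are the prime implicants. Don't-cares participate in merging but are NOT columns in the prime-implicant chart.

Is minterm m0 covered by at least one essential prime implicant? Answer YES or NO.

YES

[col 0] 0000*, 0001*, 0100*, 0110*, 0111*, 1010*, 1110*, 1111*
[col 1] -110*, -111*, 0-00, 000-, 01-0, 011-*, 1-10, 111-*
[col 2] -11-
Prime implicants: -11-, 0-00, 000-, 01-0, 1-10
PI chart (minterm → PIs covering it):
  0 | 0-00,000-
  1 | 000-  (sole → essential)
  4 | 0-00,01-0
  6 | -11-,01-0
  7 | -11-  (sole → essential)
  10 | 1-10  (sole → essential)
  15 | -11-  (sole → essential)
Essential prime implicants: -11-, 000-, 1-10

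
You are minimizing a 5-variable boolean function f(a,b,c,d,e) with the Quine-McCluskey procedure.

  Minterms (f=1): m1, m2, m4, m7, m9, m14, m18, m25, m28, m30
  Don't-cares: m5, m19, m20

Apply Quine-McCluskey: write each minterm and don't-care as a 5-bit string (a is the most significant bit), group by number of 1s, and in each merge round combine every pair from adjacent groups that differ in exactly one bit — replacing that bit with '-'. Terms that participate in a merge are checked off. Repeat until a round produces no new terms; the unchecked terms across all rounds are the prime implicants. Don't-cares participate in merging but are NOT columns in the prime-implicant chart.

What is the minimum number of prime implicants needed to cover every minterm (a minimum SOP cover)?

[col 0] 00001*, 00010*, 00100*, 00101*, 00111*, 01001*, 01110*, 10010*, 10011*, 10100*, 11001*, 11100*, 11110*
[col 1] -0010, -0100, -1001, -1110, 0-001, 00-01, 001-1, 0010-, 1-100, 1001-, 111-0
Prime implicants: -0010, -0100, -1001, -1110, 0-001, 00-01, 001-1, 0010-, 1-100, 1001-, 111-0
PI chart (minterm → PIs covering it):
  1 | 0-001,00-01
  2 | -0010  (sole → essential)
  4 | -0100,0010-
  7 | 001-1  (sole → essential)
  9 | -1001,0-001
  14 | -1110  (sole → essential)
  18 | -0010,1001-
  25 | -1001  (sole → essential)
  28 | 1-100,111-0
  30 | -1110,111-0
Essential prime implicants: -0010, -1001, -1110, 001-1
Petrick residual → -0100, 0-001, 1-100
Minimum SOP uses 7 PIs: b'c'de' + b'cd'e' + bc'd'e + bcde' + a'c'd'e + a'b'ce + acd'e'

7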